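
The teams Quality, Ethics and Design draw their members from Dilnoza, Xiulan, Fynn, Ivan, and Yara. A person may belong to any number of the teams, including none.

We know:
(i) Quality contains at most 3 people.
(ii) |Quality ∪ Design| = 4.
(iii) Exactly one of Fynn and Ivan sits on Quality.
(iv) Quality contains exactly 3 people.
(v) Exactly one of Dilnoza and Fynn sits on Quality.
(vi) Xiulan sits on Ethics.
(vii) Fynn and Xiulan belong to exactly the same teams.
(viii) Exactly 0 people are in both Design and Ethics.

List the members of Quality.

Quality = {Fynn, Xiulan, Yara}

From (vi): Xiulan ∈ Ethics.
(vii): Fynn matches Xiulan: Fynn ∈ Ethics.
Suppose Dilnoza ∈ Quality: no assignment then satisfies all the clues, so Dilnoza ∉ Quality.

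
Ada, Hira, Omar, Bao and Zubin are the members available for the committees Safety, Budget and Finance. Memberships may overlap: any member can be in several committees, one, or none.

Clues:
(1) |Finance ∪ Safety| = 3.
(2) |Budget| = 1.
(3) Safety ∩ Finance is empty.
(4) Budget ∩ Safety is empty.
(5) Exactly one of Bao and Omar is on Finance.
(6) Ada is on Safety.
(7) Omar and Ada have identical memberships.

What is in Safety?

Safety = {Ada, Omar}

From (6): Ada ∈ Safety.
(3) (disjoint): Ada ∉ Finance.
(4) (disjoint): Ada ∉ Budget.
(7): Omar matches Ada: Omar ∈ Safety.
(7): Omar matches Ada: Omar ∉ Budget.
(7): Omar matches Ada: Omar ∉ Finance.
(5) (exactly one): Bao ∈ Finance.
(3) (disjoint): Bao ∉ Safety.
Suppose Hira ∈ Safety: no assignment then satisfies all the clues, so Hira ∉ Safety.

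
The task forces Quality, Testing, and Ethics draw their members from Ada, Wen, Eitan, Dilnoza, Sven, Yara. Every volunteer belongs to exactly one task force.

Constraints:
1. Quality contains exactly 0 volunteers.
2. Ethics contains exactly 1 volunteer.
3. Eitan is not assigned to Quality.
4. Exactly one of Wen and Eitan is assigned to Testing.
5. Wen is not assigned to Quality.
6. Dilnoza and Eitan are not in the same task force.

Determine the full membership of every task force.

Quality = {}; Testing = {Ada, Dilnoza, Sven, Wen, Yara}; Ethics = {Eitan}

From (3): Eitan ∉ Quality.
From (5): Wen ∉ Quality.
(1): Quality already has 0, so the rest are out.
Suppose Ada ∉ Testing: no assignment then satisfies all the clues, so Ada ∈ Testing.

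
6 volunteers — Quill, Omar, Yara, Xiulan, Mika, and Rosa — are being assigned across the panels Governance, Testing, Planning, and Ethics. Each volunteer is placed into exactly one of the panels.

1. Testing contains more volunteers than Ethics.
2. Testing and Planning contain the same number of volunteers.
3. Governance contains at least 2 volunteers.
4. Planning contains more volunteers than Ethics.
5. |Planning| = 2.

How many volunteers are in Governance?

2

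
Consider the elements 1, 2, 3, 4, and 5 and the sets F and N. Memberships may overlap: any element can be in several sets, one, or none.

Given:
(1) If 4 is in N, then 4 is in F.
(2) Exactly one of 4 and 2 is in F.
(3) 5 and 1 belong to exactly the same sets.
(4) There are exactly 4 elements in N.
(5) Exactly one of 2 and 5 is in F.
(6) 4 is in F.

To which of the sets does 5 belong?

From (6): 4 ∈ F.
(2) (exactly one): 2 ∉ F.
(5) (exactly one): 5 ∈ F.
(3): 1 matches 5: 1 ∈ F.
Suppose 5 ∉ N: no assignment then satisfies all the clues, so 5 ∈ N.

5: F, N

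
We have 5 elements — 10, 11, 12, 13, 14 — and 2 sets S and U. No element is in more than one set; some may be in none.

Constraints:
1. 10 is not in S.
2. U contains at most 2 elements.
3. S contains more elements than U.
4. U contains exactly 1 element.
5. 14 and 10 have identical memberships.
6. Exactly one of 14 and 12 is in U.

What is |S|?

2

From (1): 10 ∉ S.
(5): 14 matches 10: 14 ∉ S.
Suppose 10 ∈ U: no assignment then satisfies all the clues, so 10 ∉ U.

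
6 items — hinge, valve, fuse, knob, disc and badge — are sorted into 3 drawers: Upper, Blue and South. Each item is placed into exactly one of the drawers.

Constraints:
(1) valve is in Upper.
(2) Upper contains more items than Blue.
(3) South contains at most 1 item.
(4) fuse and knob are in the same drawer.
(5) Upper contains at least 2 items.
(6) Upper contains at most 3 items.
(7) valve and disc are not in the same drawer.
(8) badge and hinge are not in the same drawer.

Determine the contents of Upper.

Upper = {fuse, knob, valve}

From (1): valve ∈ Upper.
(7): disc ∉ Upper.
Suppose hinge ∈ Upper: no assignment then satisfies all the clues, so hinge ∉ Upper.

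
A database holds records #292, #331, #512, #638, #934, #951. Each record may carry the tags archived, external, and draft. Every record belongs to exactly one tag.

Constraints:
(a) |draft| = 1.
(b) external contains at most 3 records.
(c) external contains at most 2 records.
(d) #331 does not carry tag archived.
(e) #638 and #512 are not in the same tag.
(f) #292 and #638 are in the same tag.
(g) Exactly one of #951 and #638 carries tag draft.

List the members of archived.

archived = {#292, #638, #934}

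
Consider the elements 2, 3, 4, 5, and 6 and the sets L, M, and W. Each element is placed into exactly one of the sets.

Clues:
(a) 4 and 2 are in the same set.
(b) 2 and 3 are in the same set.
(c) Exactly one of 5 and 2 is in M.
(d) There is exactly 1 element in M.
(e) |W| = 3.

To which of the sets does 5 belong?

5: M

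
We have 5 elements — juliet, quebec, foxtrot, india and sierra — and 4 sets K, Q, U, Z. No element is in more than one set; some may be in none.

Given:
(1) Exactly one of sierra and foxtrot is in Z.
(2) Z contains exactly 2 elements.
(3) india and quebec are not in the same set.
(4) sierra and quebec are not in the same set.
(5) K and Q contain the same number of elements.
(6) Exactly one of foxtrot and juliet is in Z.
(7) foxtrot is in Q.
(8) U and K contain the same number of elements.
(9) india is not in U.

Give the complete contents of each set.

K = {india}; Q = {foxtrot}; U = {quebec}; Z = {juliet, sierra}

From (7): foxtrot ∈ Q.
From (9): india ∉ U.
(1) (exactly one): sierra ∈ Z.
(4): quebec ∉ Z.
(6) (exactly one): juliet ∈ Z.
(2): Z already has 2, so the rest are out.
Suppose quebec ∈ K: no assignment then satisfies all the clues, so quebec ∉ K.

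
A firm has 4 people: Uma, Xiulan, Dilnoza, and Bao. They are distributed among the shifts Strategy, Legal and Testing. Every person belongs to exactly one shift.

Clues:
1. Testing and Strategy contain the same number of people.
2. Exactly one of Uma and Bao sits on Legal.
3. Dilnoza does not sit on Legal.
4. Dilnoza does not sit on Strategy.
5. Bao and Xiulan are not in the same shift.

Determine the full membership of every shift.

Strategy = {Bao}; Legal = {Uma, Xiulan}; Testing = {Dilnoza}

From (3): Dilnoza ∉ Legal.
From (4): Dilnoza ∉ Strategy.
Only one shift left: Dilnoza ∈ Testing.
Suppose Uma ∈ Strategy: no assignment then satisfies all the clues, so Uma ∉ Strategy.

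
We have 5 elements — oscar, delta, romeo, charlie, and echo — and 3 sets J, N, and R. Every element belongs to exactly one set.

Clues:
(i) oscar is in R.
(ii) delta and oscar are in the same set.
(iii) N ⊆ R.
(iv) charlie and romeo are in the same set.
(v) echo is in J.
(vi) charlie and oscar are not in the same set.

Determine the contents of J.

From (i): oscar ∈ R.
From (v): echo ∈ J.
(ii): delta matches oscar: delta ∉ J.
(ii): delta matches oscar: delta ∉ N.
(ii): delta matches oscar: delta ∈ R.
(vi): charlie ∉ R.
(iii) contrapositive: charlie ∉ N.
(iv): romeo matches charlie: romeo ∉ N.
(iv): romeo matches charlie: romeo ∉ R.
Only one set left: romeo ∈ J.
Only one set left: charlie ∈ J.

J = {charlie, echo, romeo}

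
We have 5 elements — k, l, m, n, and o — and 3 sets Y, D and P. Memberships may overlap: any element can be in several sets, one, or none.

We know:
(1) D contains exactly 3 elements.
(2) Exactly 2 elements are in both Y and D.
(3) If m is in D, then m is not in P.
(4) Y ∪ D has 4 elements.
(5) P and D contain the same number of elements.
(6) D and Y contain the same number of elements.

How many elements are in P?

3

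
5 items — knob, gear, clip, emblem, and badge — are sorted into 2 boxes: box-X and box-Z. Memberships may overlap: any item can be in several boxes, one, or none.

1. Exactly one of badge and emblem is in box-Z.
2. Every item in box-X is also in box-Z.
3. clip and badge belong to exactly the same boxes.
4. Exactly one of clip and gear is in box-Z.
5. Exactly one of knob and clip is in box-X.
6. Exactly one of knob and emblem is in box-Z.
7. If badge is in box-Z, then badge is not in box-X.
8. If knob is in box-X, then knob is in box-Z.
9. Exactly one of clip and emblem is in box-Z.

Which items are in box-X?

box-X = {knob}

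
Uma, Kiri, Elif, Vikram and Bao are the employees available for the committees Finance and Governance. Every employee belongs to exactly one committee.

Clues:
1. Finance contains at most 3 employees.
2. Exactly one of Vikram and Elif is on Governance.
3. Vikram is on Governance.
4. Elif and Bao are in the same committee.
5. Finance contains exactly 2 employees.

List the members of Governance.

Governance = {Kiri, Uma, Vikram}

From (3): Vikram ∈ Governance.
(2) (exactly one): Elif ∉ Governance.
(4): Bao matches Elif: Bao ∉ Governance.
Only one committee left: Elif ∈ Finance.
Only one committee left: Bao ∈ Finance.
(5): Finance already has 2, so the rest are out.
Only one committee left: Uma ∈ Governance.
Only one committee left: Kiri ∈ Governance.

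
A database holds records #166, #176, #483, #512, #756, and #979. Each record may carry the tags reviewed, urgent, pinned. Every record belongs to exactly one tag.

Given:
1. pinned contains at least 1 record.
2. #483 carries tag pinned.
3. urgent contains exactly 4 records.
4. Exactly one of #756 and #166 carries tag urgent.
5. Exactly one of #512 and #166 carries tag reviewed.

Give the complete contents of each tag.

reviewed = {#166}; urgent = {#176, #512, #756, #979}; pinned = {#483}

From (2): #483 ∈ pinned.
Suppose #166 ∉ reviewed: no assignment then satisfies all the clues, so #166 ∈ reviewed.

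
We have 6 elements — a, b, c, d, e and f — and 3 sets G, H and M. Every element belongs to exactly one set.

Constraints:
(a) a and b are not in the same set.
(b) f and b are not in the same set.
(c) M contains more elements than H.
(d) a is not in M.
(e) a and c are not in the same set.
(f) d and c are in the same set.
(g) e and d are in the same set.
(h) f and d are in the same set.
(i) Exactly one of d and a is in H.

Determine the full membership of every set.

G = {b}; H = {a}; M = {c, d, e, f}

From (d): a ∉ M.
Suppose a ∈ G: no assignment then satisfies all the clues, so a ∉ G.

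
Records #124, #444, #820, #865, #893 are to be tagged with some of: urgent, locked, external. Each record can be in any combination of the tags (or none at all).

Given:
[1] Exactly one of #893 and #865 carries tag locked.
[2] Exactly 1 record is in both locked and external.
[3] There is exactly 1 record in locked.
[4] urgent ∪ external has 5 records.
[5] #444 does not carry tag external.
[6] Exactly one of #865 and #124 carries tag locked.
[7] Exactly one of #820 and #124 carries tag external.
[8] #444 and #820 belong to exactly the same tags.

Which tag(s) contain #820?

#820: urgent

From (5): #444 ∉ external.
(8): #820 matches #444: #820 ∉ external.
(7) (exactly one): #124 ∈ external.
Suppose #820 ∉ urgent: no assignment then satisfies all the clues, so #820 ∈ urgent.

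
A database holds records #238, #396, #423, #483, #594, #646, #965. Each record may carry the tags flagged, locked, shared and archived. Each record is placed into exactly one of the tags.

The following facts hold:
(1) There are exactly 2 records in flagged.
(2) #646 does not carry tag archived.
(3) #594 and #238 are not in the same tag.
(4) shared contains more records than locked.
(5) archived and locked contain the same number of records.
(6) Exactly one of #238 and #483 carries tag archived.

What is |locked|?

1

From (2): #646 ∉ archived.
Suppose #396 ∈ archived: no assignment then satisfies all the clues, so #396 ∉ archived.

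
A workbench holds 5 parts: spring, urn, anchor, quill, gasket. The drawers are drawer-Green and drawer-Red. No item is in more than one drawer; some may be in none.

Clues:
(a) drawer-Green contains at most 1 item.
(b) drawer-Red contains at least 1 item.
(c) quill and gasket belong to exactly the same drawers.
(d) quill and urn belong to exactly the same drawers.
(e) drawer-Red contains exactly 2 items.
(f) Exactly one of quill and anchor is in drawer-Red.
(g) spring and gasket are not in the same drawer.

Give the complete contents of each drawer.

drawer-Green = {}; drawer-Red = {anchor, spring}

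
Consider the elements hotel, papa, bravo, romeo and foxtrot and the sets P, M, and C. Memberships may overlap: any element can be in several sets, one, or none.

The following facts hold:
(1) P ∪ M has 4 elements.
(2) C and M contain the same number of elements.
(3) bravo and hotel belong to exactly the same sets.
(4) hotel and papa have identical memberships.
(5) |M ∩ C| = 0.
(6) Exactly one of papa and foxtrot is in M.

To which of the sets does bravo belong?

bravo: P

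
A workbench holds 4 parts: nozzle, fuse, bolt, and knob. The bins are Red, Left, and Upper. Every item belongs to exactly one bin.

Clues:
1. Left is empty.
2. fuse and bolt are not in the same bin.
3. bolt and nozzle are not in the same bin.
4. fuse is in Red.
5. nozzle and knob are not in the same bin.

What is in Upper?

From (4): fuse ∈ Red.
(1): Left already has 0, so the rest are out.
(2): bolt ∉ Red.
Only one bin left: bolt ∈ Upper.
(3): nozzle ∉ Upper.
Only one bin left: nozzle ∈ Red.
(5): knob ∉ Red.
Only one bin left: knob ∈ Upper.

Upper = {bolt, knob}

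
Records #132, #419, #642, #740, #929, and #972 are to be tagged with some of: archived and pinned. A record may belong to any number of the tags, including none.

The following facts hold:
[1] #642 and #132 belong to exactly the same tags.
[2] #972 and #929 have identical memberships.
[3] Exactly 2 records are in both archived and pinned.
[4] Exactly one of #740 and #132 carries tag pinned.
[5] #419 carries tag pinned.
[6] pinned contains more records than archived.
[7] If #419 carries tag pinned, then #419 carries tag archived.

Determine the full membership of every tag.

archived = {#419, #740}; pinned = {#419, #740, #929, #972}

From (5): #419 ∈ pinned.
(7): #419 ∈ archived.
Suppose #132 ∈ archived: no assignment then satisfies all the clues, so #132 ∉ archived.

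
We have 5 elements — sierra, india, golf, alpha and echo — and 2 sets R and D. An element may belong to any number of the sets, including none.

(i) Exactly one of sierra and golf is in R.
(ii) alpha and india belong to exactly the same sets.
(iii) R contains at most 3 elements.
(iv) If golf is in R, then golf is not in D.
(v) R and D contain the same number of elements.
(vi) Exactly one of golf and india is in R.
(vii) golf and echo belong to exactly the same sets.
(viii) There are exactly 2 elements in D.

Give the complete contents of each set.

R = {echo, golf}; D = {alpha, india}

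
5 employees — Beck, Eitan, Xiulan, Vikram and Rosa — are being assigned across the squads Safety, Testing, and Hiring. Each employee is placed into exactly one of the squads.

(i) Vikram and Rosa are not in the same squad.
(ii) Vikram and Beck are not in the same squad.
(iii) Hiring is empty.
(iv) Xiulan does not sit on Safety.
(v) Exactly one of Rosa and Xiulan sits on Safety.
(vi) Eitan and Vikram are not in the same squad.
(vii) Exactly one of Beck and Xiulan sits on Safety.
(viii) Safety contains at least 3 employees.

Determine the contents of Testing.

Testing = {Vikram, Xiulan}

From (iv): Xiulan ∉ Safety.
(iii): Hiring already has 0, so the rest are out.
(v) (exactly one): Rosa ∈ Safety.
(vii) (exactly one): Beck ∈ Safety.
Only one squad left: Xiulan ∈ Testing.
(i): Vikram ∉ Safety.
(viii): only 3 candidates remain for Safety, so all are in.
Only one squad left: Vikram ∈ Testing.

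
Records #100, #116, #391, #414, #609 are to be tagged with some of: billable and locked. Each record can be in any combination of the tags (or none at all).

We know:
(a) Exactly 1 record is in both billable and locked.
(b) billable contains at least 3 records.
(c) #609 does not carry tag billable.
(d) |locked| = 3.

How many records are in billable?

From (c): #609 ∉ billable.
Suppose #609 ∉ locked: no assignment then satisfies all the clues, so #609 ∈ locked.

3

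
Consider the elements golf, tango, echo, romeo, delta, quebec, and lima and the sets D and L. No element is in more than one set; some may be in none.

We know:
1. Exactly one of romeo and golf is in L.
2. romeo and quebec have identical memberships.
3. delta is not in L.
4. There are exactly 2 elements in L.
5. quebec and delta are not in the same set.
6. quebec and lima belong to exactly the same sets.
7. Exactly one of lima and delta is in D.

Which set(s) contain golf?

golf: L

From (3): delta ∉ L.
Suppose golf ∈ D: no assignment then satisfies all the clues, so golf ∉ D.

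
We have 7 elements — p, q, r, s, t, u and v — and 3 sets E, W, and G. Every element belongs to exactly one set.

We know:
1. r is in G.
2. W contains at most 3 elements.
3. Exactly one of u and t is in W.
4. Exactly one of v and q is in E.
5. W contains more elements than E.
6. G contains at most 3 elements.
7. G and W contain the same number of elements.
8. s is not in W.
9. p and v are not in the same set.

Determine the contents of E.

E = {v}

From (1): r ∈ G.
From (8): s ∉ W.
Suppose p ∈ E: no assignment then satisfies all the clues, so p ∉ E.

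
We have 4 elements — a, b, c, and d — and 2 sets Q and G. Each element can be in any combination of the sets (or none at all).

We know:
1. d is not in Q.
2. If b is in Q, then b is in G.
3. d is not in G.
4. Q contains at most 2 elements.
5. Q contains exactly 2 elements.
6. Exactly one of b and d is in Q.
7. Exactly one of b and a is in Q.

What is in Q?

From (1): d ∉ Q.
From (3): d ∉ G.
(6) (exactly one): b ∈ Q.
(7) (exactly one): a ∉ Q.
(2): b ∈ G.
(5): only 2 candidates remain for Q, so all are in.

Q = {b, c}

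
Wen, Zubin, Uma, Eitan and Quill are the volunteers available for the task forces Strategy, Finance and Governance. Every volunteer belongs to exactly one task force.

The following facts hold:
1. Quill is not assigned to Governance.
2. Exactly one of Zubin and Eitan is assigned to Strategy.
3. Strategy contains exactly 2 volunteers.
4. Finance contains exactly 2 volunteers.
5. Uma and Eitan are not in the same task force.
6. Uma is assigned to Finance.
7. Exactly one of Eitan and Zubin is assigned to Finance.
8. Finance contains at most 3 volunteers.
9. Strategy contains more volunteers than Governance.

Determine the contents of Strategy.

Strategy = {Eitan, Quill}

From (1): Quill ∉ Governance.
From (6): Uma ∈ Finance.
(5): Eitan ∉ Finance.
(7) (exactly one): Zubin ∈ Finance.
(2) (exactly one): Eitan ∈ Strategy.
(4): Finance already has 2, so the rest are out.
Only one task force left: Quill ∈ Strategy.
(3): Strategy already has 2, so the rest are out.
Only one task force left: Wen ∈ Governance.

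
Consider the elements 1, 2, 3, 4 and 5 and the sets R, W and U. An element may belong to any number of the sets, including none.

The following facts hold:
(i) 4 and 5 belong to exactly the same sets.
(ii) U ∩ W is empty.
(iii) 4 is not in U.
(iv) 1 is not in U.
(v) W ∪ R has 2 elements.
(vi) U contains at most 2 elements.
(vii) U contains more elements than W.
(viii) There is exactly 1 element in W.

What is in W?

W = {1}

From (iii): 4 ∉ U.
From (iv): 1 ∉ U.
(i): 5 matches 4: 5 ∉ U.
Suppose 1 ∉ W: no assignment then satisfies all the clues, so 1 ∈ W.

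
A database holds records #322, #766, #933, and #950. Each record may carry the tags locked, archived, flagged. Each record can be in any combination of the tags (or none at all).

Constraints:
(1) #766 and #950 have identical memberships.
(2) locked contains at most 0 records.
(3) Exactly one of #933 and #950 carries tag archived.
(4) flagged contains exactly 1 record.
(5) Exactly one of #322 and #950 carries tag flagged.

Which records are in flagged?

flagged = {#322}

(2): locked already has 0, so the rest are out.
Suppose #322 ∉ flagged: no assignment then satisfies all the clues, so #322 ∈ flagged.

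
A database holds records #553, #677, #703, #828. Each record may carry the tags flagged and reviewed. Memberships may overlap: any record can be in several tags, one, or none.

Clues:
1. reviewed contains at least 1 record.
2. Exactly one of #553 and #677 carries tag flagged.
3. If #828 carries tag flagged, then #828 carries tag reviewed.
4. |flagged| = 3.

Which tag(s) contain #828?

#828: flagged, reviewed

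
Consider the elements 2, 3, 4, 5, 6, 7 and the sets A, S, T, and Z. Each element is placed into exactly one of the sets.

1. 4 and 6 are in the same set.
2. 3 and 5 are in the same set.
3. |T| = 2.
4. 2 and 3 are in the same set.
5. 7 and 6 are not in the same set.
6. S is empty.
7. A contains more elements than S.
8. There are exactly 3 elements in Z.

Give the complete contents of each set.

A = {7}; S = {}; T = {4, 6}; Z = {2, 3, 5}

(6): S already has 0, so the rest are out.
Suppose 2 ∈ A: no assignment then satisfies all the clues, so 2 ∉ A.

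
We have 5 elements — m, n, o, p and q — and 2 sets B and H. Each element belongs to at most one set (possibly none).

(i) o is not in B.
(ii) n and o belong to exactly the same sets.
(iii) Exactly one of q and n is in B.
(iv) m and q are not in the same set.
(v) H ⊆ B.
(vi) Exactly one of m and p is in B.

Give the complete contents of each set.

From (i): o ∉ B.
(ii): n matches o: n ∉ B.
(iii) (exactly one): q ∈ B.
(iv): m ∉ B.
(v) contrapositive: m ∉ H.
(v) contrapositive: n ∉ H.
(v) contrapositive: o ∉ H.
(vi) (exactly one): p ∈ B.

B = {p, q}; H = {}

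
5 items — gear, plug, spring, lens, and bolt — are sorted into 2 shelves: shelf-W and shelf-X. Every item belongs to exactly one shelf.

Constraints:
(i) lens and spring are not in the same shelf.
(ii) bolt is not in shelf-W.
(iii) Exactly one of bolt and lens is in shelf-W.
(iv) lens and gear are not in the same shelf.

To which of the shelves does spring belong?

spring: shelf-X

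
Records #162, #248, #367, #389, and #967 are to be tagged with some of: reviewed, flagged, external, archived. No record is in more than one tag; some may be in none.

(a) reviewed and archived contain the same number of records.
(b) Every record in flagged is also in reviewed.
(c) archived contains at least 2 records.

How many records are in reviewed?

2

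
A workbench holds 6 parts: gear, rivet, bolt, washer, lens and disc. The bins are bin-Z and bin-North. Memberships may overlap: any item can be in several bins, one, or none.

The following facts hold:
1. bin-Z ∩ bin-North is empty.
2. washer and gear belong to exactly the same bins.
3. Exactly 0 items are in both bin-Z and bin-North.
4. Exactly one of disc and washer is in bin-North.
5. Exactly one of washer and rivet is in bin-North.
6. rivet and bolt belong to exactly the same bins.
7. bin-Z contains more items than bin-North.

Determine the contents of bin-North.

bin-North = {gear, washer}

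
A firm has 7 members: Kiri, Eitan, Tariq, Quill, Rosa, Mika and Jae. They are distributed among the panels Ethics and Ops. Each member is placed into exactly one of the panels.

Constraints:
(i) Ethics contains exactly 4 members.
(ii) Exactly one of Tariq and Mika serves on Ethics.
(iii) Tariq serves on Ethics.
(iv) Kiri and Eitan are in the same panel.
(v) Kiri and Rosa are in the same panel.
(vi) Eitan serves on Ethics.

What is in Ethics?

From (iii): Tariq ∈ Ethics.
From (vi): Eitan ∈ Ethics.
(ii) (exactly one): Mika ∉ Ethics.
(iv): Kiri matches Eitan: Kiri ∈ Ethics.
(v): Rosa matches Kiri: Rosa ∈ Ethics.
Only one panel left: Mika ∈ Ops.
(i): Ethics already has 4, so the rest are out.
Only one panel left: Quill ∈ Ops.
Only one panel left: Jae ∈ Ops.

Ethics = {Eitan, Kiri, Rosa, Tariq}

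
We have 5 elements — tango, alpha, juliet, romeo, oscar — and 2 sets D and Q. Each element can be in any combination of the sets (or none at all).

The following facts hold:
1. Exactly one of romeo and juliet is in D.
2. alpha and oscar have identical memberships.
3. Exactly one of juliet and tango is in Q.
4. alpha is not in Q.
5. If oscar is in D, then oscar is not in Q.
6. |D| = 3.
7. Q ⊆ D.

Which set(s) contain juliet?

juliet: D, Q

From (4): alpha ∉ Q.
(2): oscar matches alpha: oscar ∉ Q.
Suppose juliet ∉ D: no assignment then satisfies all the clues, so juliet ∈ D.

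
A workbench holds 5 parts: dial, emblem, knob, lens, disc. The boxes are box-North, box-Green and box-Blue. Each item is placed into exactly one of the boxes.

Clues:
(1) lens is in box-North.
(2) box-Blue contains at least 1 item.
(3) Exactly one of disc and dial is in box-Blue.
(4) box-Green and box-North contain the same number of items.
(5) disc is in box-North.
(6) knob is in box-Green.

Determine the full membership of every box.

box-North = {disc, lens}; box-Green = {emblem, knob}; box-Blue = {dial}

From (1): lens ∈ box-North.
From (5): disc ∈ box-North.
From (6): knob ∈ box-Green.
(3) (exactly one): dial ∈ box-Blue.
Suppose emblem ∈ box-North: no assignment then satisfies all the clues, so emblem ∉ box-North.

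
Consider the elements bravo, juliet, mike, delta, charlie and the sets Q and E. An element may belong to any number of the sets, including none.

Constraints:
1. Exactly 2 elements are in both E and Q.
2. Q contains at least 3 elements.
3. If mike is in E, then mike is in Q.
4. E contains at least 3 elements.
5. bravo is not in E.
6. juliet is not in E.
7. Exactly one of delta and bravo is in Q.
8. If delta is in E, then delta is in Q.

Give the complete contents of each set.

From (5): bravo ∉ E.
From (6): juliet ∉ E.
(4): only 3 candidates remain for E, so all are in.
(8): delta ∈ Q.
(3): mike ∈ Q.
(7) (exactly one): bravo ∉ Q.
Suppose juliet ∉ Q: no assignment then satisfies all the clues, so juliet ∈ Q.

Q = {delta, juliet, mike}; E = {charlie, delta, mike}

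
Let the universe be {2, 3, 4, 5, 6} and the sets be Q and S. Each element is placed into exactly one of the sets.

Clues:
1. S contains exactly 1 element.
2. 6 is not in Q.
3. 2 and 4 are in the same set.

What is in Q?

Q = {2, 3, 4, 5}

From (2): 6 ∉ Q.
Only one set left: 6 ∈ S.
(1): S already has 1, so the rest are out.
Only one set left: 2 ∈ Q.
Only one set left: 3 ∈ Q.
Only one set left: 4 ∈ Q.
Only one set left: 5 ∈ Q.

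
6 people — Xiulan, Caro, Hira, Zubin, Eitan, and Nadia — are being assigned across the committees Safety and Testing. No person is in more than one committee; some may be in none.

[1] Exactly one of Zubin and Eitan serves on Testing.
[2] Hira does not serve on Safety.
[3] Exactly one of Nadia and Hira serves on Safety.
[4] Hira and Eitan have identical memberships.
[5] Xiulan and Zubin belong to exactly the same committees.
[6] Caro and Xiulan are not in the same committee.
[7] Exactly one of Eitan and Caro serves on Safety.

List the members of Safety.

Safety = {Caro, Nadia}

From (2): Hira ∉ Safety.
(3) (exactly one): Nadia ∈ Safety.
(4): Eitan matches Hira: Eitan ∉ Safety.
(7) (exactly one): Caro ∈ Safety.
(6): Xiulan ∉ Safety.
(5): Zubin matches Xiulan: Zubin ∉ Safety.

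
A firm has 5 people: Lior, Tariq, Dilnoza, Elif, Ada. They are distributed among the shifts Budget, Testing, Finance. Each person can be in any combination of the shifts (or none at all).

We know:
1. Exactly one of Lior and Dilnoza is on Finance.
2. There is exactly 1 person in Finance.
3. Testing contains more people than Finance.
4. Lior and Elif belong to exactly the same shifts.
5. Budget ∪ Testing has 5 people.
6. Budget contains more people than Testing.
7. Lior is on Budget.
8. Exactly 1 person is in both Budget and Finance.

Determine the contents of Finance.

Finance = {Dilnoza}

From (7): Lior ∈ Budget.
(4): Elif matches Lior: Elif ∈ Budget.
Suppose Lior ∈ Finance: no assignment then satisfies all the clues, so Lior ∉ Finance.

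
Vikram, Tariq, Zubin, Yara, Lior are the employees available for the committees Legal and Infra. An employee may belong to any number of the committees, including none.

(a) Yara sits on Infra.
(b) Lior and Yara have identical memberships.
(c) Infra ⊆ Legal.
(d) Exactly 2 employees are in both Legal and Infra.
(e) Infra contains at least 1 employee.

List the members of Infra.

Infra = {Lior, Yara}

From (a): Yara ∈ Infra.
(b): Lior matches Yara: Lior ∈ Infra.
(c) with Yara ∈ Infra: Yara ∈ Legal.
(c) with Lior ∈ Infra: Lior ∈ Legal.
Suppose Vikram ∈ Infra: no assignment then satisfies all the clues, so Vikram ∉ Infra.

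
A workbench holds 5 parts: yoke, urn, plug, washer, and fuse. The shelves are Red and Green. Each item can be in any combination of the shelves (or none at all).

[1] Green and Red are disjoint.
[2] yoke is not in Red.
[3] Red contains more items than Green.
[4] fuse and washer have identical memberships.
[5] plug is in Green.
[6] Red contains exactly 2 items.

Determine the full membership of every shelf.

Red = {fuse, washer}; Green = {plug}

From (2): yoke ∉ Red.
From (5): plug ∈ Green.
(1) (disjoint): plug ∉ Red.
Suppose yoke ∈ Green: no assignment then satisfies all the clues, so yoke ∉ Green.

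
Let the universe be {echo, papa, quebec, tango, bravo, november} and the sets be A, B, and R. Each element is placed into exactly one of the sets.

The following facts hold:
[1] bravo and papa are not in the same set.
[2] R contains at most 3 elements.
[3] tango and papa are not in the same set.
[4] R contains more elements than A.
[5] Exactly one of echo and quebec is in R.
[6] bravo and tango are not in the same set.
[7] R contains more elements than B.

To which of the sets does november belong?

november: R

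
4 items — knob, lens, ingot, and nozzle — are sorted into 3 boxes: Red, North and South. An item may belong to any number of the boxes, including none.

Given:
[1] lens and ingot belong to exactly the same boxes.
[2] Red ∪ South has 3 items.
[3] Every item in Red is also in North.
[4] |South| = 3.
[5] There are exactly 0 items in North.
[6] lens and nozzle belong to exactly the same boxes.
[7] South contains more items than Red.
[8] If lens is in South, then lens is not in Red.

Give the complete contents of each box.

Red = {}; North = {}; South = {ingot, lens, nozzle}

(5): North already has 0, so the rest are out.
(3) contrapositive: knob ∉ Red.
(3) contrapositive: lens ∉ Red.
(3) contrapositive: ingot ∉ Red.
(3) contrapositive: nozzle ∉ Red.
Suppose knob ∈ South: no assignment then satisfies all the clues, so knob ∉ South.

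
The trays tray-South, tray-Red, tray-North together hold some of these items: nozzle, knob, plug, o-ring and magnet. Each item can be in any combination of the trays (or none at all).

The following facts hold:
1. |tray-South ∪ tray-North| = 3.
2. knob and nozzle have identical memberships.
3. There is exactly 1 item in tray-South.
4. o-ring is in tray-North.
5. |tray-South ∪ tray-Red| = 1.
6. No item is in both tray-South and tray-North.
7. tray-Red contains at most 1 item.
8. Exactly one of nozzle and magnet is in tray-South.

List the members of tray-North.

tray-North = {o-ring, plug}

From (4): o-ring ∈ tray-North.
(6) (disjoint): o-ring ∉ tray-South.
Suppose nozzle ∈ tray-North: no assignment then satisfies all the clues, so nozzle ∉ tray-North.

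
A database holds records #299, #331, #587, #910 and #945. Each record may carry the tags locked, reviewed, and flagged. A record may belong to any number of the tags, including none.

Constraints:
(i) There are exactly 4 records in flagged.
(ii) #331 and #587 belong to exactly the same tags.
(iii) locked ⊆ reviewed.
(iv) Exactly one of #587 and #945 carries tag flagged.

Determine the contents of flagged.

flagged = {#299, #331, #587, #910}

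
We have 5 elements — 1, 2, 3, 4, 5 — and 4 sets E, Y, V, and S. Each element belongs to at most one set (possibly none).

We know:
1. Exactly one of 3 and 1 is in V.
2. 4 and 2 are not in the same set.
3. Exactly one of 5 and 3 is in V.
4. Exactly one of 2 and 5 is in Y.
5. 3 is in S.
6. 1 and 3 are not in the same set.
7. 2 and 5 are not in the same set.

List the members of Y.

From (5): 3 ∈ S.
(1) (exactly one): 1 ∈ V.
(3) (exactly one): 5 ∈ V.
(4) (exactly one): 2 ∈ Y.
(2): 4 ∉ Y.

Y = {2}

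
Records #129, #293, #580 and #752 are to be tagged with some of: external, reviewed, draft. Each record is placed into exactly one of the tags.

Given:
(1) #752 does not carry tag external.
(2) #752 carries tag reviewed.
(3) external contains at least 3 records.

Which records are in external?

external = {#129, #293, #580}

From (1): #752 ∉ external.
From (2): #752 ∈ reviewed.
(3): only 3 candidates remain for external, so all are in.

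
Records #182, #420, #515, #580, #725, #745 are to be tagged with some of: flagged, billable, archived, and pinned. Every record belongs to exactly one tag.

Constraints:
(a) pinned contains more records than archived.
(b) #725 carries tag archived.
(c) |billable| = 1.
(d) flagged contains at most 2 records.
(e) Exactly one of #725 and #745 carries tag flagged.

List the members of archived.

archived = {#725}

From (b): #725 ∈ archived.
(e) (exactly one): #745 ∈ flagged.
Suppose #182 ∈ archived: no assignment then satisfies all the clues, so #182 ∉ archived.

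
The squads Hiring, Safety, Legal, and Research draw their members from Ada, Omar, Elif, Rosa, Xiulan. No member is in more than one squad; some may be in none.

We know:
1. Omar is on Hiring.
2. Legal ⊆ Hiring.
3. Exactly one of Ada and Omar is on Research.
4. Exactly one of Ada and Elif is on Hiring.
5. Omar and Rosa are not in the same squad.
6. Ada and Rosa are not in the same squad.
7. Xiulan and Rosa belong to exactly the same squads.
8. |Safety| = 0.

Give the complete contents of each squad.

From (1): Omar ∈ Hiring.
(3) (exactly one): Ada ∈ Research.
(4) (exactly one): Elif ∈ Hiring.
(5): Rosa ∉ Hiring.
(6): Rosa ∉ Research.
(7): Xiulan matches Rosa: Xiulan ∉ Hiring.
(7): Xiulan matches Rosa: Xiulan ∉ Research.
(8): Safety already has 0, so the rest are out.
(2) contrapositive: Rosa ∉ Legal.
(2) contrapositive: Xiulan ∉ Legal.

Hiring = {Elif, Omar}; Safety = {}; Legal = {}; Research = {Ada}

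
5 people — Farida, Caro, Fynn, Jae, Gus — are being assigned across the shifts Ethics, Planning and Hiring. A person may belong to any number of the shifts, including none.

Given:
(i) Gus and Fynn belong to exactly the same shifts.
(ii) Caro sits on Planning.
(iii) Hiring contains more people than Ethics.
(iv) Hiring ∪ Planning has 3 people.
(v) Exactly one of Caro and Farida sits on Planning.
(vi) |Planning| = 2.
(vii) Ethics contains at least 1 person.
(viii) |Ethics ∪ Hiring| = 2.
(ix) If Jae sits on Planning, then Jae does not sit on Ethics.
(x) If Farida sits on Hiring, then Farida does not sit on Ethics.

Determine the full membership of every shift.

Ethics = {Caro}; Planning = {Caro, Jae}; Hiring = {Caro, Farida}

From (ii): Caro ∈ Planning.
(v) (exactly one): Farida ∉ Planning.
Suppose Farida ∈ Ethics: no assignment then satisfies all the clues, so Farida ∉ Ethics.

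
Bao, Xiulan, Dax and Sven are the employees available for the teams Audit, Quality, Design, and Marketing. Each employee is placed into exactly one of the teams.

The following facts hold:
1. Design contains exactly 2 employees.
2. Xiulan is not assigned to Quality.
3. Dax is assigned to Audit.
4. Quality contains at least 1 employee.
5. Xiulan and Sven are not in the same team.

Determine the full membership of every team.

Audit = {Dax}; Quality = {Sven}; Design = {Bao, Xiulan}; Marketing = {}

From (2): Xiulan ∉ Quality.
From (3): Dax ∈ Audit.
Suppose Bao ∈ Audit: no assignment then satisfies all the clues, so Bao ∉ Audit.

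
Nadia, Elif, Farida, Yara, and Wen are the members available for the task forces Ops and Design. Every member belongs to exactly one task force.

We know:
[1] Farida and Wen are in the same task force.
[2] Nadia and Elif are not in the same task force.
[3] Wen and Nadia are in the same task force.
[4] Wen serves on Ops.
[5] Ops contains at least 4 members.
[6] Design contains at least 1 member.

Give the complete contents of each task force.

Ops = {Farida, Nadia, Wen, Yara}; Design = {Elif}

From (4): Wen ∈ Ops.
(1): Farida matches Wen: Farida ∈ Ops.
(3): Nadia matches Wen: Nadia ∈ Ops.
(2): Elif ∉ Ops.
(5): only 4 candidates remain for Ops, so all are in.
(6): only 1 candidates remain for Design, so all are in.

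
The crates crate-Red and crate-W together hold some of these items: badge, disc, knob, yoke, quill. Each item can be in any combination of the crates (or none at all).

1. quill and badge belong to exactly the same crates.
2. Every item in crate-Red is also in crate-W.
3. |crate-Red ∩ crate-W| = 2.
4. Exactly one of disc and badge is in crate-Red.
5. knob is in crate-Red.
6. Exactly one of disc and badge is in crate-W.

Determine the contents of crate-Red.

crate-Red = {disc, knob}

From (5): knob ∈ crate-Red.
(2) with knob ∈ crate-Red: knob ∈ crate-W.
Suppose badge ∈ crate-Red: no assignment then satisfies all the clues, so badge ∉ crate-Red.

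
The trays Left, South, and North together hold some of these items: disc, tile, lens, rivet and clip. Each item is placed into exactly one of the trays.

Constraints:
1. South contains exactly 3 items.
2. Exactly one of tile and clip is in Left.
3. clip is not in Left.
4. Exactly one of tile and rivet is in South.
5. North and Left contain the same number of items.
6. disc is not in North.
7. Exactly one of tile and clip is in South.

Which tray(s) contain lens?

lens: North

From (3): clip ∉ Left.
From (6): disc ∉ North.
(2) (exactly one): tile ∈ Left.
(4) (exactly one): rivet ∈ South.
(7) (exactly one): clip ∈ South.
Suppose lens ∈ Left: no assignment then satisfies all the clues, so lens ∉ Left.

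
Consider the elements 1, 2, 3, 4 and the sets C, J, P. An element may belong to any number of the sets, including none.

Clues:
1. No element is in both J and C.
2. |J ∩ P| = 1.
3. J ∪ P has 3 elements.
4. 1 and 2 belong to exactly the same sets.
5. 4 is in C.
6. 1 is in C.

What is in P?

P = {1, 2, 3}

From (5): 4 ∈ C.
From (6): 1 ∈ C.
(1) (disjoint): 1 ∉ J.
(1) (disjoint): 4 ∉ J.
(4): 2 matches 1: 2 ∈ C.
(4): 2 matches 1: 2 ∉ J.
Suppose 1 ∉ P: no assignment then satisfies all the clues, so 1 ∈ P.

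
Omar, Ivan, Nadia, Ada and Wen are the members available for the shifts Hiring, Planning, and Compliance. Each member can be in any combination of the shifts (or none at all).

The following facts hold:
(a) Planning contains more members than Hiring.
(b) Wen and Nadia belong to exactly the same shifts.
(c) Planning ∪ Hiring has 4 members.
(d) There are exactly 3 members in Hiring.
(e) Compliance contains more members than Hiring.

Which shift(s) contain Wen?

Wen: Compliance, Hiring, Planning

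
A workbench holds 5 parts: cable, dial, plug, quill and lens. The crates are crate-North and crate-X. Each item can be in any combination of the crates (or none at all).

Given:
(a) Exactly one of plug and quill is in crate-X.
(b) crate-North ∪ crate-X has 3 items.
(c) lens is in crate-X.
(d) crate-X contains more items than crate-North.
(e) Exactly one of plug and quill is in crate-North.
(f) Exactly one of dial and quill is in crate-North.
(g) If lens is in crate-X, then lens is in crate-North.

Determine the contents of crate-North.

crate-North = {lens, quill}

From (c): lens ∈ crate-X.
(g): lens ∈ crate-North.
Suppose cable ∈ crate-North: no assignment then satisfies all the clues, so cable ∉ crate-North.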